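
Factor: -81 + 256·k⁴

(4·k + 3)·(4·k - 3)·(16·k² + 9)

(4·k)⁴ − (3)⁴ = ((4·k)² − (3)²)((4·k)² + (3)²); the first factor splits again, the second (16·k² + 9) is irreducible.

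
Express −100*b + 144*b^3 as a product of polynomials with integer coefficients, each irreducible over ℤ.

Pull out the common factor 4*b; 36*b^2 − 25 is a difference of squares.

4*b*(6*b + 5)*(6*b − 5)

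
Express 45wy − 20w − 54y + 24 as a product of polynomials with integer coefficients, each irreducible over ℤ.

Group as (45wy − 20w) + (−54y + 24) = 5w(9y − 4) − 6(9y − 4).
Both groups share the factor (9y − 4).

(5w − 6)(9y − 4)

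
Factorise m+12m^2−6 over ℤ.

(3m−2)(4m+3)

Need a pair with product 12·(−6) = −72 and sum 1: that's −8 and 9.
Split the middle term: 12m^2−8m + 9m−6 = 4m(3m−2) + 3(3m−2).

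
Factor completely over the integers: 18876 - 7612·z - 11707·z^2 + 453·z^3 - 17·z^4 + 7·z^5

Trying the rational-root candidates, z = 11 is a root, so (z - 11) divides it; the quotient is 7·z^4 + 60·z^3 + 1113·z^2 + 536·z - 1716.
Continuing, z = -11/7 is a root, so (7·z + 11) is a factor; dividing leaves z^3 + 7·z^2 + 148·z - 156.
Continuing, z = 1 is a root, so (z - 1) is a factor; dividing leaves z^2 + 8·z + 156.
The quadratic z^2 + 8·z + 156 has discriminant -560 < 0 and is irreducible over ℤ.

(7·z + 11)·(z - 1)·(z - 11)·(z^2 + 8·z + 156)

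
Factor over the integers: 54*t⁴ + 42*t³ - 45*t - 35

Group as (54*t⁴ - 45*t) + (42*t³ - 35) = 9*t*(6*t³ - 5) + 7*(6*t³ - 5).
Both groups share the factor (6*t³ - 5).

(9*t + 7)*(6*t³ - 5)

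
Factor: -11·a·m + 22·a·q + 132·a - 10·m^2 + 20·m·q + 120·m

Group: -11·a·(m - 2·q - 12) - 10·m·(m - 2·q - 12); both groups contain (m - 2·q - 12).

-(11·a + 10·m)·(m - 2·q - 12)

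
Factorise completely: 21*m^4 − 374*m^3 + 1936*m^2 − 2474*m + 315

(3*m − 5)*(7*m − 1)*(m − 7)*(m − 9)

Among the possible rational roots, m = 5/3 is a root, so (3*m − 5) divides it; the quotient is 7*m^3 − 113*m^2 + 457*m − 63.
Then m = 1/7 is a root, so (7*m − 1) is a factor; dividing leaves m^2 − 16*m + 63.
The remaining quadratic factors as (m − 9)(m − 7).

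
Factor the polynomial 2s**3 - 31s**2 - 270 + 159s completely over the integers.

By the rational root theorem, s = 9/2 is a root, so (2s - 9) is a factor; dividing leaves s**2 - 11s + 30.
The remaining quadratic factors as (s - 5)(s - 6).

(2s - 9)(s - 5)(s - 6)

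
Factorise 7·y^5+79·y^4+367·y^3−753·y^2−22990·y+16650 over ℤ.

(7·y−5)·(y+9)·(y−5)·(y^2+8·y+74)

By the rational root theorem, y = 5 is a root, so (y−5) divides it; the quotient is 7·y^4+114·y^3+937·y^2+3932·y−3330.
Then y = 5/7 is a root, giving the factor (7·y−5) and quotient y^3+17·y^2+146·y+666.
Next, y = −9 is a root, so (y+9) divides it; the quotient is y^2+8·y+74.
The quadratic y^2+8·y+74 has discriminant −232 < 0 and is irreducible over ℤ.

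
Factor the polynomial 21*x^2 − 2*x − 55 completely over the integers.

(3*x − 5)*(7*x + 11)

Need a pair with product 21·(−55) = −1155 and sum −2: that's 33 and −35.
Split the middle term: 21*x^2 + 33*x − 35*x − 55 = 3*x*(7*x + 11) − 5*(7*x + 11).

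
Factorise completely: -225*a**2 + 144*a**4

9*a**2*(4*a + 5)*(4*a - 5)

Pull out the common factor 9*a**2; 16*a**2 - 25 is a difference of squares.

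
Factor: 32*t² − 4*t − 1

Need a pair with product 32·(−1) = −32 and sum −4: that's 4 and −8.
Split the middle term: 32*t² + 4*t − 8*t − 1 = 4*t*(8*t + 1) − (8*t + 1).

(4*t − 1)*(8*t + 1)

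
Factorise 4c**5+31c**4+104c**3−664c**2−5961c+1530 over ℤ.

(4c−1)(c+6)(c−5)(c**2+7c+51)

By the rational root theorem, c = 5 is a root, giving the factor (c−5) and quotient 4c**4+51c**3+359c**2+1131c−306.
Next, c = −6 is a root, giving the factor (c+6) and quotient 4c**3+27c**2+197c−51.
Continuing, c = 1/4 is a root, so (4c−1) is a factor; dividing leaves c**2+7c+51.
The quadratic c**2+7c+51 has discriminant −155 < 0 and is irreducible over ℤ.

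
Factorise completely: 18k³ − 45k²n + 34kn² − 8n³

(2k − n)(3k − 2n)(3k − 4n)

Group: 2k(9k² − 18kn + 8n²) − n(9k² − 18kn + 8n²); both groups contain (9k² − 18kn + 8n²), so (2k − n) is a factor with cofactor 9k² − 18kn + 8n².
The cofactor groups again: 9k² − 18kn + 8n² = 3k(3k − 4n) − 2n(3k − 4n); both groups contain (3k − 4n), giving (3k − 2n)(3k − 4n).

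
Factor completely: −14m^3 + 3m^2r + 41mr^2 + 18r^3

Group: m(−14m^2 − 25mr − 9r^2) − 2r(−14m^2 − 25mr − 9r^2); both groups contain (−14m^2 − 25mr − 9r^2), so (m − 2r) is a factor with cofactor −14m^2 − 25mr − 9r^2.
The cofactor groups again: −14m^2 − 25mr − 9r^2 = −2m(7m + 9r) − r(7m + 9r); both groups contain (7m + 9r), giving −(2m + r)(7m + 9r).

−(2m + r)(7m + 9r)(m − 2r)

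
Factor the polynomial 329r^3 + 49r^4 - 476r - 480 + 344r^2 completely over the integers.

Trying the rational-root candidates, r = -5 is a root, so (r + 5) is a factor; dividing leaves 49r^3 + 84r^2 - 76r - 96.
Then r = -2 is a root, so (r + 2) is a factor; dividing leaves 49r^2 - 14r - 48.
The remaining quadratic factors as (7r - 8)(7r + 6).

(7r + 6)(7r - 8)(r + 2)(r + 5)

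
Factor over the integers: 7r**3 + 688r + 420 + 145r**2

Among the possible rational roots, r = −5/7 is a root, so (7r + 5) is a factor; dividing leaves r**2 + 20r + 84.
The remaining quadratic factors as (r + 14)(r + 6).

(7r + 5)(r + 14)(r + 6)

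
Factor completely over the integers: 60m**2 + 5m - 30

Pull out the common factor 5, then factor the remaining trinomial.

5(3m - 2)(4m + 3)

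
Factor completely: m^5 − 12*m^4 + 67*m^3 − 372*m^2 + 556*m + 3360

(m + 2)*(m − 6)*(m − 7)*(m^2 − m + 40)

Trying the rational-root candidates, m = 6 is a root, so (m − 6) divides it; the quotient is m^4 − 6*m^3 + 31*m^2 − 186*m − 560.
Then m = −2 is a root, so (m + 2) divides it; the quotient is m^3 − 8*m^2 + 47*m − 280.
Next, m = 7 is a root, so (m − 7) divides it; the quotient is m^2 − m + 40.
The quadratic m^2 − m + 40 has discriminant −159 < 0 and is irreducible over ℤ.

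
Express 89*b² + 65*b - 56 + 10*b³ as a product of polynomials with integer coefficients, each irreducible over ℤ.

(2*b - 1)*(5*b + 7)*(b + 8)

Testing divisors of the constant over divisors of the leading coefficient, b = 1/2 is a root, so (2*b - 1) divides it; the quotient is 5*b² + 47*b + 56.
The remaining quadratic factors as (b + 8)(5*b + 7).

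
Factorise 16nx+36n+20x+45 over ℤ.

Group as (16nx+36n) + (20x+45) = 4n(4x+9) + 5(4x+9).
Both groups share the factor (4x+9).

(4n+5)(4x+9)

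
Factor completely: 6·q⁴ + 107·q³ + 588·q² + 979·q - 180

(6·q - 1)·(q + 4)·(q + 5)·(q + 9)

Trying the rational-root candidates, q = -5 is a root, so (q + 5) divides it; the quotient is 6·q³ + 77·q² + 203·q - 36.
Then q = -9 is a root, so (q + 9) is a factor; dividing leaves 6·q² + 23·q - 4.
The remaining quadratic factors as (6·q - 1)(q + 4).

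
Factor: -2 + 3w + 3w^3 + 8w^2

Testing divisors of the constant over divisors of the leading coefficient, w = 1/3 is a root, giving the factor (3w - 1) and quotient w^2 + 3w + 2.
The remaining quadratic factors as (w + 2)(w + 1).

(3w - 1)(w + 1)(w + 2)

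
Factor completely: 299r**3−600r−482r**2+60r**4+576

(3r+4)(4r−3)(5r−8)(r+6)

Testing divisors of the constant over divisors of the leading coefficient, r = −4/3 is a root, so (3r+4) divides it; the quotient is 20r**3+73r**2−258r+144.
Continuing, r = −6 is a root, so (r+6) divides it; the quotient is 20r**2−47r+24.
The remaining quadratic factors as (4r−3)(5r−8).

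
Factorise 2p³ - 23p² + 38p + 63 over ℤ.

(2p - 7)(p + 1)(p - 9)

Among the possible rational roots, p = 9 is a root, giving the factor (p - 9) and quotient 2p² - 5p - 7.
The remaining quadratic factors as (p + 1)(2p - 7).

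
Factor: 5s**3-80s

5s(s+4)(s-4)

Pull out the common factor 5s; s**2-16 is a difference of squares.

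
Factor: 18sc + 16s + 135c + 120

Group as (18sc + 16s) + (135c + 120) = 2s(9c + 8) + 15(9c + 8).
Both groups share the factor (9c + 8).

(2s + 15)(9c + 8)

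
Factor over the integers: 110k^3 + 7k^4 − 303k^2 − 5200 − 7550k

(7k + 5)(k + 10)(k + 13)(k − 8)

Trying the rational-root candidates, k = −5/7 is a root, so (7k + 5) is a factor; dividing leaves k^3 + 15k^2 − 54k − 1040.
Then k = 8 is a root, so (k − 8) is a factor; dividing leaves k^2 + 23k + 130.
The remaining quadratic factors as (k + 13)(k + 10).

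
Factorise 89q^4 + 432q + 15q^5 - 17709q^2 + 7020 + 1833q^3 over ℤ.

By the rational root theorem, q = 6 is a root, giving the factor (q - 6) and quotient 15q^4 + 179q^3 + 2907q^2 - 267q - 1170.
Next, q = 2/3 is a root, so (3q - 2) divides it; the quotient is 5q^3 + 63q^2 + 1011q + 585.
Then q = -3/5 is a root, giving the factor (5q + 3) and quotient q^2 + 12q + 195.
The quadratic q^2 + 12q + 195 has discriminant -636 < 0 and is irreducible over ℤ.

(3q - 2)(5q + 3)(q - 6)(q^2 + 12q + 195)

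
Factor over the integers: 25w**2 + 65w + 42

Need a pair with product 25·42 = 1050 and sum 65: that's 35 and 30.
Split the middle term: 25w**2 + 35w + 30w + 42 = 5w(5w + 7) + 6(5w + 7).

(5w + 6)(5w + 7)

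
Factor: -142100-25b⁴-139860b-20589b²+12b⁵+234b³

Trying the rational-root candidates, b = -14/3 is a root, so (3b+14) is a factor; dividing leaves 4b⁴-27b³+204b²-7815b-10150.
Continuing, b = -5/4 is a root, giving the factor (4b+5) and quotient b³-8b²+61b-2030.
Continuing, b = 14 is a root, so (b-14) divides it; the quotient is b²+6b+145.
The quadratic b²+6b+145 has discriminant -544 < 0 and is irreducible over ℤ.

(3b+14)(4b+5)(b-14)(b²+6b+145)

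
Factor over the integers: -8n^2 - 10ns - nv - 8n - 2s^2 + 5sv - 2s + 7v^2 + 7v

Group: -n(8n + 2s - 7v) + (-s - v - 1)(8n + 2s - 7v); both groups contain (8n + 2s - 7v).

-(8n + 2s - 7v)(n + s + v + 1)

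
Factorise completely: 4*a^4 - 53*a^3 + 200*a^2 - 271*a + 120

(4*a - 5)*(a - 1)*(a - 3)*(a - 8)

By the rational root theorem, a = 1 is a root, so (a - 1) divides it; the quotient is 4*a^3 - 49*a^2 + 151*a - 120.
Next, a = 3 is a root, so (a - 3) divides it; the quotient is 4*a^2 - 37*a + 40.
The remaining quadratic factors as (4*a - 5)(a - 8).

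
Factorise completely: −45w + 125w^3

5w(5w + 3)(5w − 3)

Every term has a factor of 5w. Then 25w^2 − 9 = (5w)² − (3)².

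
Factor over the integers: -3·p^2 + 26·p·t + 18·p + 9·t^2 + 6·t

Group: -p·(3·p + t) + (9·t + 6)·(3·p + t); both groups contain (3·p + t).

-(3·p + t)·(p - 9·t - 6)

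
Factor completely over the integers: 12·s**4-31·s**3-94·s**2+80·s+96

(3·s-4)·(4·s+3)·(s+2)·(s-4)

Trying the rational-root candidates, s = 4/3 is a root, giving the factor (3·s-4) and quotient 4·s**3-5·s**2-38·s-24.
Next, s = 4 is a root, so (s-4) divides it; the quotient is 4·s**2+11·s+6.
The remaining quadratic factors as (4·s+3)(s+2).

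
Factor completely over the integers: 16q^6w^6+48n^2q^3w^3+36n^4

Pull out the common factor 4, leaving 9n^4+12n^2q^3w^3+4q^6w^6.
Recognize a perfect-square trinomial with the parts 3n^2 and 2q^3w^3.

4(3n^2+2q^3w^3)^2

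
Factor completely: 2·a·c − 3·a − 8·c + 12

(2·c − 3)·(a − 4)

Group as (2·a·c − 3·a) + (−8·c + 12) = a·(2·c − 3) − 4·(2·c − 3).
Both groups share the factor (2·c − 3).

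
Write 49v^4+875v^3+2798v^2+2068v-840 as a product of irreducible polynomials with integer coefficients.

(7v+15)(7v-2)(v+14)(v+2)

Testing divisors of the constant over divisors of the leading coefficient, v = -14 is a root, giving the factor (v+14) and quotient 49v^3+189v^2+152v-60.
Continuing, v = -2 is a root, so (v+2) divides it; the quotient is 49v^2+91v-30.
The remaining quadratic factors as (7v-2)(7v+15).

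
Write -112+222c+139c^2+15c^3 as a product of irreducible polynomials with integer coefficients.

(3c+8)(5c-2)(c+7)

Among the possible rational roots, c = -7 is a root, so (c+7) is a factor; dividing leaves 15c^2+34c-16.
The remaining quadratic factors as (3c+8)(5c-2).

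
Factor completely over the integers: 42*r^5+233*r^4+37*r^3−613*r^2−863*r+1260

Testing divisors of the constant over divisors of the leading coefficient, r = 9/7 is a root, so (7*r−9) divides it; the quotient is 6*r^4+41*r^3+58*r^2−13*r−140.
Continuing, r = −5 is a root, so (r+5) is a factor; dividing leaves 6*r^3+11*r^2+3*r−28.
Then r = 7/6 is a root, so (6*r−7) is a factor; dividing leaves r^2+3*r+4.
The quadratic r^2+3*r+4 has discriminant −7 < 0 and is irreducible over ℤ.

(6*r−7)*(7*r−9)*(r+5)*(r^2+3*r+4)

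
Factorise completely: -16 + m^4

(m)⁴ − (2)⁴ = ((m)² − (2)²)((m)² + (2)²); the first factor splits again, the second (m^2 + 4) is irreducible.

(m + 2)(m - 2)(m^2 + 4)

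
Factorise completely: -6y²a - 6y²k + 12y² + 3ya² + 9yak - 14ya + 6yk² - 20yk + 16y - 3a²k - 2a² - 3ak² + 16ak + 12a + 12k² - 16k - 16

-(3y - 3k - 2)(2y - a + 4)(a + k - 2)

Group: 2y(-3ya - 3yk + 6y + 3ak + 2a + 3k² - 4k - 4) + (-a + 4)(-3ya - 3yk + 6y + 3ak + 2a + 3k² - 4k - 4); both groups contain (-3ya - 3yk + 6y + 3ak + 2a + 3k² - 4k - 4), so (2y - a + 4) is a factor with cofactor -3ya - 3yk + 6y + 3ak + 2a + 3k² - 4k - 4.
The cofactor groups again: -3ya - 3yk + 6y + 3ak + 2a + 3k² - 4k - 4 = -3y(a + k - 2) + (3k + 2)(a + k - 2); both groups contain (a + k - 2), giving -(3y - 3k - 2)(a + k - 2).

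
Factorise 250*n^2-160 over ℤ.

10*(5*n+4)*(5*n-4)

Factor out 10, leaving 25*n^2-16, which is a difference of two squares.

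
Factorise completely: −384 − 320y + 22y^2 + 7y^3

(7y + 8)(y + 8)(y − 6)

Trying the rational-root candidates, y = −8/7 is a root, so (7y + 8) divides it; the quotient is y^2 + 2y − 48.
The remaining quadratic factors as (y − 6)(y + 8).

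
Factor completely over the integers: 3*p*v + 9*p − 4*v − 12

Group as (3*p*v + 9*p) + (−4*v − 12) = 3*p*(v + 3) − 4*(v + 3).
Both groups share the factor (v + 3).

(3*p − 4)*(v + 3)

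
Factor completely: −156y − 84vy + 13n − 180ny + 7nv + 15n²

Group: 15n(n − 12y) + (7v + 13)(n − 12y); both groups contain (n − 12y).

(15n + 7v + 13)(n − 12y)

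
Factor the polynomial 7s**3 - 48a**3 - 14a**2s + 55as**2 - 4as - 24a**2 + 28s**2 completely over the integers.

Group: 8a(-6a**2 - as + 7s**2) + (s + 4)(-6a**2 - as + 7s**2); both groups contain (-6a**2 - as + 7s**2), so (8a + s + 4) is a factor with cofactor -6a**2 - as + 7s**2.
The cofactor groups again: -6a**2 - as + 7s**2 = -6a(a - s) - 7s(a - s); both groups contain (a - s), giving -(6a + 7s)(a - s).

-(6a + 7s)(8a + s + 4)(a - s)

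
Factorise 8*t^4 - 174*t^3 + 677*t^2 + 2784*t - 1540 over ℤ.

(2*t - 1)*(4*t + 11)*(t - 10)*(t - 14)

By the rational root theorem, t = 10 is a root, so (t - 10) is a factor; dividing leaves 8*t^3 - 94*t^2 - 263*t + 154.
Continuing, t = 1/2 is a root, so (2*t - 1) is a factor; dividing leaves 4*t^2 - 45*t - 154.
The remaining quadratic factors as (t - 14)(4*t + 11).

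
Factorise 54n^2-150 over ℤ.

6(3n+5)(3n-5)

Every term has a factor of 6. Then 9n^2-25 = (3n)² − (5)².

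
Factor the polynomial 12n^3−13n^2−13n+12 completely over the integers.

(3n−4)(4n−3)(n+1)

Testing divisors of the constant over divisors of the leading coefficient, n = 3/4 is a root, so (4n−3) divides it; the quotient is 3n^2−n−4.
The remaining quadratic factors as (3n−4)(n+1).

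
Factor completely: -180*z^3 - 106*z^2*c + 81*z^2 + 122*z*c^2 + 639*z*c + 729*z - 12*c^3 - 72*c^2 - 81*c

-(4*z - 2*c - 9)*(9*z - c)*(5*z + 6*c + 9)

Group: 4*z*(-45*z^2 - 49*z*c - 81*z + 6*c^2 + 9*c) + (-2*c - 9)*(-45*z^2 - 49*z*c - 81*z + 6*c^2 + 9*c); both groups contain (-45*z^2 - 49*z*c - 81*z + 6*c^2 + 9*c), so (4*z - 2*c - 9) is a factor with cofactor -45*z^2 - 49*z*c - 81*z + 6*c^2 + 9*c.
The cofactor groups again: -45*z^2 - 49*z*c - 81*z + 6*c^2 + 9*c = -5*z*(9*z - c) + (-6*c - 9)*(9*z - c); both groups contain (9*z - c), giving -(5*z + 6*c + 9)*(9*z - c).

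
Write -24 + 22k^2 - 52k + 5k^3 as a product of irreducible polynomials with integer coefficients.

By the rational root theorem, k = -6 is a root, so (k + 6) divides it; the quotient is 5k^2 - 8k - 4.
The remaining quadratic factors as (5k + 2)(k - 2).

(5k + 2)(k + 6)(k - 2)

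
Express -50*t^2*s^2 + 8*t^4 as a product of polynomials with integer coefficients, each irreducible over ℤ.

2*t^2*(2*t - 5*s)*(2*t + 5*s)

Factor out 2*t^2, leaving 4*t^2 - 25*s^2, which is a difference of two squares.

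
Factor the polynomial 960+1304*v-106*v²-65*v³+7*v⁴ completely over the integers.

(7*v+5)*(v+4)*(v-6)*(v-8)

Trying the rational-root candidates, v = 8 is a root, so (v-8) is a factor; dividing leaves 7*v³-9*v²-178*v-120.
Then v = 6 is a root, so (v-6) is a factor; dividing leaves 7*v²+33*v+20.
The remaining quadratic factors as (7*v+5)(v+4).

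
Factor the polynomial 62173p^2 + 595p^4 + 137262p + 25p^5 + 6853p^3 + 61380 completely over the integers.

(5p + 11)(5p + 3)(p + 15)(p^2 + 6p + 124)

Testing divisors of the constant over divisors of the leading coefficient, p = -11/5 is a root, so (5p + 11) divides it; the quotient is 5p^4 + 108p^3 + 1133p^2 + 9942p + 5580.
Then p = -15 is a root, giving the factor (p + 15) and quotient 5p^3 + 33p^2 + 638p + 372.
Then p = -3/5 is a root, so (5p + 3) divides it; the quotient is p^2 + 6p + 124.
The quadratic p^2 + 6p + 124 has discriminant -460 < 0 and is irreducible over ℤ.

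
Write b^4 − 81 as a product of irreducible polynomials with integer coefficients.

Substitute u = b^2 to get a quadratic in u, then factor.
b^2 + 9 is irreducible over ℤ (sum of squares).
b^2 − 9 is a difference of squares.

(b + 3)(b − 3)(b^2 + 9)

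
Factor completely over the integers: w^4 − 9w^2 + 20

(w + 2)(w − 2)(w^2 − 5)

Substitute u = w^2 to get a quadratic in u, then factor.
w^2 − 5 is irreducible over ℤ (5 is not a perfect square).
w^2 − 4 is a difference of squares.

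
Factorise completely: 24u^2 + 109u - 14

Need a pair with product 24·(-14) = -336 and sum 109: that's 112 and -3.
Split the middle term: 24u^2 + 112u - 3u - 14 = 8u(3u + 14) - (3u + 14).

(3u + 14)(8u - 1)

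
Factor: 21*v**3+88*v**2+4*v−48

Testing divisors of the constant over divisors of the leading coefficient, v = −6/7 is a root, so (7*v+6) divides it; the quotient is 3*v**2+10*v−8.
The remaining quadratic factors as (3*v−2)(v+4).

(3*v−2)*(7*v+6)*(v+4)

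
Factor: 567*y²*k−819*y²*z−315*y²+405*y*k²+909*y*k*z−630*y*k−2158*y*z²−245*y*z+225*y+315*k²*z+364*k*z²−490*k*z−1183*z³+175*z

Group: 7*y*(81*y*k−117*y*z−45*y+63*k*z−91*z²−35*z) + (5*k+13*z−5)*(81*y*k−117*y*z−45*y+63*k*z−91*z²−35*z); both groups contain (81*y*k−117*y*z−45*y+63*k*z−91*z²−35*z), so (7*y+5*k+13*z−5) is a factor with cofactor 81*y*k−117*y*z−45*y+63*k*z−91*z²−35*z.
The cofactor groups again: 81*y*k−117*y*z−45*y+63*k*z−91*z²−35*z = 9*y*(9*k−13*z−5) + 7*z*(9*k−13*z−5); both groups contain (9*k−13*z−5), giving (9*y+7*z)*(9*k−13*z−5).

(7*y+5*k+13*z−5)*(9*k−13*z−5)*(9*y+7*z)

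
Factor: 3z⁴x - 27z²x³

Factor out 3z²x, leaving z² - 9x², which is a difference of two squares.

3xz²(z - 3x)(z + 3x)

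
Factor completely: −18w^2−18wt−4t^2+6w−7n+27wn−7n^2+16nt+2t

Group: −3w(6w−7n+2t) + (n−2t+1)(6w−7n+2t); both groups contain (6w−7n+2t).

−(6w−7n+2t)(3w−n+2t−1)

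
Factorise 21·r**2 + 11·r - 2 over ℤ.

(3·r + 2)·(7·r - 1)

Need a pair with product 21·(-2) = -42 and sum 11: that's -3 and 14.
Split the middle term: 21·r**2 - 3·r + 14·r - 2 = 3·r·(7·r - 1) + 2·(7·r - 1).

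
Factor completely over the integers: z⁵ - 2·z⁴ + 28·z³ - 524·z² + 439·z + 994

(z + 1)·(z - 2)·(z - 7)·(z² + 6·z + 71)

Trying the rational-root candidates, z = 7 is a root, giving the factor (z - 7) and quotient z⁴ + 5·z³ + 63·z² - 83·z - 142.
Then z = -1 is a root, giving the factor (z + 1) and quotient z³ + 4·z² + 59·z - 142.
Then z = 2 is a root, so (z - 2) divides it; the quotient is z² + 6·z + 71.
The quadratic z² + 6·z + 71 has discriminant -248 < 0 and is irreducible over ℤ.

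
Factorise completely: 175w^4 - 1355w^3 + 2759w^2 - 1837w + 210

(5w - 6)(5w - 7)(7w - 1)(w - 5)

By the rational root theorem, w = 1/7 is a root, so (7w - 1) is a factor; dividing leaves 25w^3 - 190w^2 + 367w - 210.
Then w = 5 is a root, giving the factor (w - 5) and quotient 25w^2 - 65w + 42.
The remaining quadratic factors as (5w - 6)(5w - 7).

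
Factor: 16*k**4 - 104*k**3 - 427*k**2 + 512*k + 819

(4*k + 13)*(4*k - 7)*(k + 1)*(k - 9)

Trying the rational-root candidates, k = -13/4 is a root, giving the factor (4*k + 13) and quotient 4*k**3 - 39*k**2 + 20*k + 63.
Continuing, k = 7/4 is a root, giving the factor (4*k - 7) and quotient k**2 - 8*k - 9.
The remaining quadratic factors as (k + 1)(k - 9).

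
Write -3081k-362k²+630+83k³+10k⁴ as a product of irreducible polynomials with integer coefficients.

Testing divisors of the constant over divisors of the leading coefficient, k = 6 is a root, giving the factor (k-6) and quotient 10k³+143k²+496k-105.
Then k = -7 is a root, so (k+7) is a factor; dividing leaves 10k²+73k-15.
The remaining quadratic factors as (2k+15)(5k-1).

(2k+15)(5k-1)(k+7)(k-6)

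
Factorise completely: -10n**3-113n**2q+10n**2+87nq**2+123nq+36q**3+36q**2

-(10n+3q)(n+12q)(n-q-1)

Group: n(-10n**2+7nq+10n+3q**2+3q) + 12q(-10n**2+7nq+10n+3q**2+3q); both groups contain (-10n**2+7nq+10n+3q**2+3q), so (n+12q) is a factor with cofactor -10n**2+7nq+10n+3q**2+3q.
The cofactor groups again: -10n**2+7nq+10n+3q**2+3q = -n(10n+3q) + (q+1)(10n+3q); both groups contain (10n+3q), giving -(n-q-1)(10n+3q).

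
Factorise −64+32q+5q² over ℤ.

Need a pair with product 5·(−64) = −320 and sum 32: that's 40 and −8.
Split the middle term: 5q²+40q − 8q−64 = 5q(q+8) − 8(q+8).

(5q−8)(q+8)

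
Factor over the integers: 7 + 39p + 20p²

(4p + 7)(5p + 1)

Need a pair with product 20·7 = 140 and sum 39: that's 4 and 35.
Split the middle term: 20p² + 4p + 35p + 7 = 4p(5p + 1) + 7(5p + 1).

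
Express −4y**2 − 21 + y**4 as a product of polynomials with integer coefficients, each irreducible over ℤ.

(y**2 + 3)(y**2 − 7)

Substitute u = y**2 to get a quadratic in u, then factor.
y**2 + 3 is irreducible over ℤ (always positive, so no real roots).
y**2 − 7 is irreducible over ℤ (7 is not a perfect square).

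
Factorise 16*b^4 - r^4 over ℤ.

Write as (4*b^2)² − (r^2)², then factor 4*b^2 - r^2 once more.

(2*b + r)*(2*b - r)*(4*b^2 + r^2)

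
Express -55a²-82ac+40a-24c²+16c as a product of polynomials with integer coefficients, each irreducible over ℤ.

Group: -11a(5a+2c) + (-12c+8)(5a+2c); both groups contain (5a+2c).

-(11a+12c-8)(5a+2c)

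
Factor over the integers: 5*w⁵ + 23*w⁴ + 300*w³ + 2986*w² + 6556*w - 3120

Testing divisors of the constant over divisors of the leading coefficient, w = -5 is a root, giving the factor (w + 5) and quotient 5*w⁴ - 2*w³ + 310*w² + 1436*w - 624.
Then w = -4 is a root, so (w + 4) is a factor; dividing leaves 5*w³ - 22*w² + 398*w - 156.
Continuing, w = 2/5 is a root, giving the factor (5*w - 2) and quotient w² - 4*w + 78.
The quadratic w² - 4*w + 78 has discriminant -296 < 0 and is irreducible over ℤ.

(5*w - 2)*(w + 4)*(w + 5)*(w² - 4*w + 78)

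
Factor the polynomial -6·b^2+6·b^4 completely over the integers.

6·b^2·(b+1)·(b-1)

Every term has a factor of 6·b^2. Then b^2-1 = (b)² − (1)².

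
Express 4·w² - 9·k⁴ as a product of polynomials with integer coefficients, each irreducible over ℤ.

-(3·k² + 2·w)·(3·k² - 2·w)

Recognize a difference of squares with the parts 2·w and 3·k².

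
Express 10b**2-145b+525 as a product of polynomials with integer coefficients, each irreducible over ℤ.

Pull out the common factor 5, then factor the remaining trinomial.

5(2b-15)(b-7)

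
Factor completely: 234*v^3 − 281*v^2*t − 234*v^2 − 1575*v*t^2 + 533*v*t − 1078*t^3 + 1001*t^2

(2*v − 7*t)*(9*v + 11*t)*(13*v + 14*t − 13)

Group: 2*v*(117*v^2 + 269*v*t − 117*v + 154*t^2 − 143*t) − 7*t*(117*v^2 + 269*v*t − 117*v + 154*t^2 − 143*t); both groups contain (117*v^2 + 269*v*t − 117*v + 154*t^2 − 143*t), so (2*v − 7*t) is a factor with cofactor 117*v^2 + 269*v*t − 117*v + 154*t^2 − 143*t.
The cofactor groups again: 117*v^2 + 269*v*t − 117*v + 154*t^2 − 143*t = 9*v*(13*v + 14*t − 13) + 11*t*(13*v + 14*t − 13); both groups contain (13*v + 14*t − 13), giving (9*v + 11*t)*(13*v + 14*t − 13).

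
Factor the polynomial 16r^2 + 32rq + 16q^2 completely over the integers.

Factor out 16 first: what remains is r^2 + 2rq + q^2.
Recognize a perfect-square trinomial with the parts q and r.

16(r + q)^2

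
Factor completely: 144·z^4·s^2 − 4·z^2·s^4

4·s^2·z^2·(6·z − s)·(6·z + s)

Every term has a factor of 4·z^2·s^2. Then 36·z^2 − s^2 = (6·z)² − (s)².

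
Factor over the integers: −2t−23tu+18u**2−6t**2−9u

−(2t+9u)(3t−2u+1)

Group: −3t(2t+9u) + (2u−1)(2t+9u); both groups contain (2t+9u).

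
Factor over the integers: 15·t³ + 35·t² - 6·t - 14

(3·t + 7)·(5·t² - 2)

Group as (15·t³ - 6·t) + (35·t² - 14) = 3·t·(5·t² - 2) + 7·(5·t² - 2).
Both groups share the factor (5·t² - 2).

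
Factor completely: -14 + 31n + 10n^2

Need a pair with product 10·(-14) = -140 and sum 31: that's -4 and 35.
Split the middle term: 10n^2 - 4n + 35n - 14 = 2n(5n - 2) + 7(5n - 2).

(2n + 7)(5n - 2)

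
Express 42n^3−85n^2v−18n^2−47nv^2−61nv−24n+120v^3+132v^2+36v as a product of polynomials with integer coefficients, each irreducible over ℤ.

Group: 3n(14n^2−5nv+8n−24v^2−12v) + (−5v−3)(14n^2−5nv+8n−24v^2−12v); both groups contain (14n^2−5nv+8n−24v^2−12v), so (3n−5v−3) is a factor with cofactor 14n^2−5nv+8n−24v^2−12v.
The cofactor groups again: 14n^2−5nv+8n−24v^2−12v = 2n(7n+8v+4) − 3v(7n+8v+4); both groups contain (7n+8v+4), giving (2n−3v)(7n+8v+4).

(2n−3v)(3n−5v−3)(7n+8v+4)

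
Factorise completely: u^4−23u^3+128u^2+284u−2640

Testing divisors of the constant over divisors of the leading coefficient, u = 11 is a root, so (u−11) divides it; the quotient is u^3−12u^2−4u+240.
Continuing, u = −4 is a root, giving the factor (u+4) and quotient u^2−16u+60.
The remaining quadratic factors as (u−6)(u−10).

(u+4)(u−10)(u−11)(u−6)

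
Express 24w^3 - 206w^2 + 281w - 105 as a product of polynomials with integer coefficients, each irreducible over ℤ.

(4w - 3)(6w - 5)(w - 7)

Among the possible rational roots, w = 7 is a root, giving the factor (w - 7) and quotient 24w^2 - 38w + 15.
The remaining quadratic factors as (6w - 5)(4w - 3).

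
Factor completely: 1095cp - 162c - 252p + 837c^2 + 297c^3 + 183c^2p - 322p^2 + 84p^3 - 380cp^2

(11c - 3p - 2)(3c - 2p + 9)(9c + 14p)

Group: 9c(33c^2 - 31cp + 93c + 6p^2 - 23p - 18) + 14p(33c^2 - 31cp + 93c + 6p^2 - 23p - 18); both groups contain (33c^2 - 31cp + 93c + 6p^2 - 23p - 18), so (9c + 14p) is a factor with cofactor 33c^2 - 31cp + 93c + 6p^2 - 23p - 18.
The cofactor groups again: 33c^2 - 31cp + 93c + 6p^2 - 23p - 18 = 11c(3c - 2p + 9) + (-3p - 2)(3c - 2p + 9); both groups contain (3c - 2p + 9), giving (11c - 3p - 2)(3c - 2p + 9).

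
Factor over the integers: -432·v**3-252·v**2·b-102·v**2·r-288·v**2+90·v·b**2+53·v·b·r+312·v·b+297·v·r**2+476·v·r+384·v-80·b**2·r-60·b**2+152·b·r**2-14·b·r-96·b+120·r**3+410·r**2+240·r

-(8·v-2·b+5·r)·(9·v-8·r-6)·(6·v+5·b+3·r+8)

Group: 8·v·(-54·v**2-45·v·b+21·v·r-36·v+40·b·r+30·b+24·r**2+82·r+48) + (-2·b+5·r)·(-54·v**2-45·v·b+21·v·r-36·v+40·b·r+30·b+24·r**2+82·r+48); both groups contain (-54·v**2-45·v·b+21·v·r-36·v+40·b·r+30·b+24·r**2+82·r+48), so (8·v-2·b+5·r) is a factor with cofactor -54·v**2-45·v·b+21·v·r-36·v+40·b·r+30·b+24·r**2+82·r+48.
The cofactor groups again: -54·v**2-45·v·b+21·v·r-36·v+40·b·r+30·b+24·r**2+82·r+48 = -9·v·(6·v+5·b+3·r+8) + (8·r+6)·(6·v+5·b+3·r+8); both groups contain (6·v+5·b+3·r+8), giving -(9·v-8·r-6)·(6·v+5·b+3·r+8).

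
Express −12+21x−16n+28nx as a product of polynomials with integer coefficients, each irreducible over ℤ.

(4n+3)(7x−4)

Group as (28nx−16n) + (21x−12) = 4n(7x−4) + 3(7x−4).
Both groups share the factor (7x−4).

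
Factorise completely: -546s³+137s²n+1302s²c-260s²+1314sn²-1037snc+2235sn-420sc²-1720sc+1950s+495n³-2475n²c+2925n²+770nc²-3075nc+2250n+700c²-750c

-(6s-11n-10)(7s+3n-14c+15)(13s+15n-5c)

Group: 7s(-78s²+53sn+30sc+130s+165n²-55nc+150n-50c) + (3n-14c+15)(-78s²+53sn+30sc+130s+165n²-55nc+150n-50c); both groups contain (-78s²+53sn+30sc+130s+165n²-55nc+150n-50c), so (7s+3n-14c+15) is a factor with cofactor -78s²+53sn+30sc+130s+165n²-55nc+150n-50c.
The cofactor groups again: -78s²+53sn+30sc+130s+165n²-55nc+150n-50c = -6s(13s+15n-5c) + (11n+10)(13s+15n-5c); both groups contain (13s+15n-5c), giving -(6s-11n-10)(13s+15n-5c).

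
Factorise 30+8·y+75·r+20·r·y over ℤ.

Group as (20·r·y+75·r) + (8·y+30) = 5·r·(4·y+15) + 2·(4·y+15).
Both groups share the factor (4·y+15).

(4·y+15)·(5·r+2)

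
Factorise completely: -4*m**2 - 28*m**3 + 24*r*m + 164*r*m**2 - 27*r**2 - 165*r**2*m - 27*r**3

Group: r*(-27*r**2 + 24*r*m - 4*m**2) + (7*m + 1)*(-27*r**2 + 24*r*m - 4*m**2); both groups contain (-27*r**2 + 24*r*m - 4*m**2), so (r + 7*m + 1) is a factor with cofactor -27*r**2 + 24*r*m - 4*m**2.
The cofactor groups again: -27*r**2 + 24*r*m - 4*m**2 = -3*r*(9*r - 2*m) + 2*m*(9*r - 2*m); both groups contain (9*r - 2*m), giving -(3*r - 2*m)*(9*r - 2*m).

-(3*r - 2*m)*(9*r - 2*m)*(r + 7*m + 1)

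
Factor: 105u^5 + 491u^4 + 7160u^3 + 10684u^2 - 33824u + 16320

Among the possible rational roots, u = 6/7 is a root, so (7u - 6) is a factor; dividing leaves 15u^4 + 83u^3 + 1094u^2 + 2464u - 2720.
Then u = -10/3 is a root, so (3u + 10) is a factor; dividing leaves 5u^3 + 11u^2 + 328u - 272.
Continuing, u = 4/5 is a root, so (5u - 4) divides it; the quotient is u^2 + 3u + 68.
The quadratic u^2 + 3u + 68 has discriminant -263 < 0 and is irreducible over ℤ.

(3u + 10)(5u - 4)(7u - 6)(u^2 + 3u + 68)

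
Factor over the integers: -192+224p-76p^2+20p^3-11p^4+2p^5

Among the possible rational roots, p = 4 is a root, so (p-4) is a factor; dividing leaves 2p^4-3p^3+8p^2-44p+48.
Continuing, p = 3/2 is a root, so (2p-3) divides it; the quotient is p^3+4p-16.
Next, p = 2 is a root, so (p-2) divides it; the quotient is p^2+2p+8.
The quadratic p^2+2p+8 has discriminant -28 < 0 and is irreducible over ℤ.

(2p-3)(p-2)(p-4)(p^2+2p+8)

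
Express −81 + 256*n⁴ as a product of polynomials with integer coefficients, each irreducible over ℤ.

(4*n)⁴ − (3)⁴ = ((4*n)² − (3)²)((4*n)² + (3)²); the first factor splits again, the second (16*n² + 9) is irreducible.

(4*n + 3)*(4*n − 3)*(16*n² + 9)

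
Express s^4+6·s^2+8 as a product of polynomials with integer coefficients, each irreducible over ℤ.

(s^2+2)·(s^2+4)

Substitute u = s^2 to get a quadratic in u, then factor.
s^2+4 is irreducible over ℤ (sum of squares).
s^2+2 is irreducible over ℤ (always positive, so no real roots).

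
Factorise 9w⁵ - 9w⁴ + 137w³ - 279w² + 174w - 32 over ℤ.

(3w - 1)(3w - 2)(w - 1)(w² + w + 16)

Trying the rational-root candidates, w = 2/3 is a root, so (3w - 2) divides it; the quotient is 3w⁴ - w³ + 45w² - 63w + 16.
Then w = 1/3 is a root, so (3w - 1) is a factor; dividing leaves w³ + 15w - 16.
Then w = 1 is a root, so (w - 1) divides it; the quotient is w² + w + 16.
The quadratic w² + w + 16 has discriminant -63 < 0 and is irreducible over ℤ.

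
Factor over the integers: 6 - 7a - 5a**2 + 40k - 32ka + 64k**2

Group: 8k(8k - 5a + 3) + (a + 2)(8k - 5a + 3); both groups contain (8k - 5a + 3).

(8k - 5a + 3)(8k + a + 2)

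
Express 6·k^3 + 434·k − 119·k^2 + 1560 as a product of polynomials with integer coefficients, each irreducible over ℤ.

By the rational root theorem, k = 12 is a root, so (k − 12) divides it; the quotient is 6·k^2 − 47·k − 130.
The remaining quadratic factors as (k − 10)(6·k + 13).

(6·k + 13)·(k − 10)·(k − 12)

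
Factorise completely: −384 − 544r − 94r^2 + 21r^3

Among the possible rational roots, r = −6/7 is a root, so (7r + 6) divides it; the quotient is 3r^2 − 16r − 64.
The remaining quadratic factors as (r − 8)(3r + 8).

(3r + 8)(7r + 6)(r − 8)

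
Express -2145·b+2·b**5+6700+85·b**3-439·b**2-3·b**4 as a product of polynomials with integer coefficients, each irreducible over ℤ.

By the rational root theorem, b = -4 is a root, so (b+4) divides it; the quotient is 2·b**4-11·b**3+129·b**2-955·b+1675.
Continuing, b = 5 is a root, giving the factor (b-5) and quotient 2·b**3-b**2+124·b-335.
Continuing, b = 5/2 is a root, so (2·b-5) is a factor; dividing leaves b**2+2·b+67.
The quadratic b**2+2·b+67 has discriminant -264 < 0 and is irreducible over ℤ.

(2·b-5)·(b+4)·(b-5)·(b**2+2·b+67)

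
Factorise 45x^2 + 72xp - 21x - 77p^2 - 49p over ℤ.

Group: 15x(3x + 7p) + (-11p - 7)(3x + 7p); both groups contain (3x + 7p).

(15x - 11p - 7)(3x + 7p)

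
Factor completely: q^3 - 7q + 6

(q + 3)(q - 1)(q - 2)

Testing divisors of the constant over divisors of the leading coefficient, q = 2 is a root, so (q - 2) is a factor; dividing leaves q^2 + 2q - 3.
The remaining quadratic factors as (q + 3)(q - 1).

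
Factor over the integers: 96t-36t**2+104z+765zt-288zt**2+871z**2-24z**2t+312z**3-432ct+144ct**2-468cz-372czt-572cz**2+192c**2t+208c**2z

(13z+12t)(4c-3z+3t-8)(4c-8z-1)

Group: 4c(52cz+48ct-39z**2+3zt-104z+36t**2-96t) + (-8z-1)(52cz+48ct-39z**2+3zt-104z+36t**2-96t); both groups contain (52cz+48ct-39z**2+3zt-104z+36t**2-96t), so (4c-8z-1) is a factor with cofactor 52cz+48ct-39z**2+3zt-104z+36t**2-96t.
The cofactor groups again: 52cz+48ct-39z**2+3zt-104z+36t**2-96t = 4c(13z+12t) + (-3z+3t-8)(13z+12t); both groups contain (13z+12t), giving (4c-3z+3t-8)(13z+12t).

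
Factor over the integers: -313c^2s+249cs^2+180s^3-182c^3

-(13c-12s)(2c+s)(7c+15s)

Group: 13c(-14c^2-37cs-15s^2) - 12s(-14c^2-37cs-15s^2); both groups contain (-14c^2-37cs-15s^2), so (13c-12s) is a factor with cofactor -14c^2-37cs-15s^2.
The cofactor groups again: -14c^2-37cs-15s^2 = -2c(7c+15s) - s(7c+15s); both groups contain (7c+15s), giving -(2c+s)(7c+15s).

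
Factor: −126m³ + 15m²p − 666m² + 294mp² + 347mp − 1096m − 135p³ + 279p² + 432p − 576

Group: 3m(−42m² + 75mp − 110m − 27p² + 99p − 72) + (5p + 8)(−42m² + 75mp − 110m − 27p² + 99p − 72); both groups contain (−42m² + 75mp − 110m − 27p² + 99p − 72), so (3m + 5p + 8) is a factor with cofactor −42m² + 75mp − 110m − 27p² + 99p − 72.
The cofactor groups again: −42m² + 75mp − 110m − 27p² + 99p − 72 = −6m(7m − 9p + 9) + (3p − 8)(7m − 9p + 9); both groups contain (7m − 9p + 9), giving −(6m − 3p + 8)(7m − 9p + 9).

−(3m + 5p + 8)(6m − 3p + 8)(7m − 9p + 9)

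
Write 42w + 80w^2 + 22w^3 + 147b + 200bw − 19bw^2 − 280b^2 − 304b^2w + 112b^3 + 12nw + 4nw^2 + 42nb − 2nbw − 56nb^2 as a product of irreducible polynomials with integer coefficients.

Group: 2n(−28b^2 − bw + 21b + 2w^2 + 6w) + (−4b + 11w + 7)(−28b^2 − bw + 21b + 2w^2 + 6w); both groups contain (−28b^2 − bw + 21b + 2w^2 + 6w), so (2n − 4b + 11w + 7) is a factor with cofactor −28b^2 − bw + 21b + 2w^2 + 6w.
The cofactor groups again: −28b^2 − bw + 21b + 2w^2 + 6w = −7b(4b − w − 3) − 2w(4b − w − 3); both groups contain (4b − w − 3), giving −(7b + 2w)(4b − w − 3).

−(2n − 4b + 11w + 7)(4b − w − 3)(7b + 2w)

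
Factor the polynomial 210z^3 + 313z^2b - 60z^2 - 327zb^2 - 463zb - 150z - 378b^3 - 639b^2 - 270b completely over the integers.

(6z - 7b - 6)(7z + 6b + 5)(5z + 9b)

Group: 7z(30z^2 + 19zb - 30z - 63b^2 - 54b) + (6b + 5)(30z^2 + 19zb - 30z - 63b^2 - 54b); both groups contain (30z^2 + 19zb - 30z - 63b^2 - 54b), so (7z + 6b + 5) is a factor with cofactor 30z^2 + 19zb - 30z - 63b^2 - 54b.
The cofactor groups again: 30z^2 + 19zb - 30z - 63b^2 - 54b = 6z(5z + 9b) + (-7b - 6)(5z + 9b); both groups contain (5z + 9b), giving (6z - 7b - 6)(5z + 9b).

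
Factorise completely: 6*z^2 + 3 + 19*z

Need a pair with product 6·3 = 18 and sum 19: that's 18 and 1.
Split the middle term: 6*z^2 + 18*z + z + 3 = 6*z*(z + 3) + (z + 3).

(6*z + 1)*(z + 3)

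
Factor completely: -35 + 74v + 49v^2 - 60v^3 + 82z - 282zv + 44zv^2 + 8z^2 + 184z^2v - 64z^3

Group: 4z(-16z^2 - 2zv + 22z + 5v^2 - 2v - 7) + (-12v + 5)(-16z^2 - 2zv + 22z + 5v^2 - 2v - 7); both groups contain (-16z^2 - 2zv + 22z + 5v^2 - 2v - 7), so (4z - 12v + 5) is a factor with cofactor -16z^2 - 2zv + 22z + 5v^2 - 2v - 7.
The cofactor groups again: -16z^2 - 2zv + 22z + 5v^2 - 2v - 7 = -2z(8z + 5v - 7) + (v + 1)(8z + 5v - 7); both groups contain (8z + 5v - 7), giving -(2z - v - 1)(8z + 5v - 7).

-(4z - 12v + 5)(2z - v - 1)(8z + 5v - 7)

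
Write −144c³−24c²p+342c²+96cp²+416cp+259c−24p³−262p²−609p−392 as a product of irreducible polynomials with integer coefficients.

−(3c−p−8)(6c+6p+7)(8c−4p−7)

Group: 3c(−48c²−24cp−14c+24p²+70p+49) + (−p−8)(−48c²−24cp−14c+24p²+70p+49); both groups contain (−48c²−24cp−14c+24p²+70p+49), so (3c−p−8) is a factor with cofactor −48c²−24cp−14c+24p²+70p+49.
The cofactor groups again: −48c²−24cp−14c+24p²+70p+49 = −8c(6c+6p+7) + (4p+7)(6c+6p+7); both groups contain (6c+6p+7), giving −(8c−4p−7)(6c+6p+7).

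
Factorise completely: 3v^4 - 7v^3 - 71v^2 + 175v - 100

(3v - 4)(v + 5)(v - 1)(v - 5)

By the rational root theorem, v = -5 is a root, giving the factor (v + 5) and quotient 3v^3 - 22v^2 + 39v - 20.
Next, v = 1 is a root, so (v - 1) is a factor; dividing leaves 3v^2 - 19v + 20.
The remaining quadratic factors as (3v - 4)(v - 5).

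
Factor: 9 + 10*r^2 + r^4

(r^2 + 1)*(r^2 + 9)

Substitute u = r^2 to get a quadratic in u, then factor.
r^2 + 1 is irreducible over ℤ (sum of squares).
r^2 + 9 is irreducible over ℤ (sum of squares).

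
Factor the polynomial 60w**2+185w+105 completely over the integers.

5(3w+7)(4w+3)

Pull out the common factor 5, then factor the remaining trinomial.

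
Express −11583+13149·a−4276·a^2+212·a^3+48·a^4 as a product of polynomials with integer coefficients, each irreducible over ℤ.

By the rational root theorem, a = −13 is a root, so (a+13) divides it; the quotient is 48·a^3−412·a^2+1080·a−891.
Next, a = 9/4 is a root, so (4·a−9) divides it; the quotient is 12·a^2−76·a+99.
The remaining quadratic factors as (2·a−9)(6·a−11).

(2·a−9)·(4·a−9)·(6·a−11)·(a+13)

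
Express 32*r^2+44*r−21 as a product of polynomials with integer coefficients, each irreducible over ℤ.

Need a pair with product 32·(−21) = −672 and sum 44: that's 56 and −12.
Split the middle term: 32*r^2+56*r − 12*r−21 = 8*r*(4*r+7) − 3*(4*r+7).

(4*r+7)*(8*r−3)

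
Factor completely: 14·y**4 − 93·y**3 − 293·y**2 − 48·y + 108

Among the possible rational roots, y = 1/2 is a root, so (2·y − 1) divides it; the quotient is 7·y**3 − 43·y**2 − 168·y − 108.
Next, y = −2 is a root, so (y + 2) is a factor; dividing leaves 7·y**2 − 57·y − 54.
The remaining quadratic factors as (y − 9)(7·y + 6).

(2·y − 1)·(7·y + 6)·(y + 2)·(y − 9)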